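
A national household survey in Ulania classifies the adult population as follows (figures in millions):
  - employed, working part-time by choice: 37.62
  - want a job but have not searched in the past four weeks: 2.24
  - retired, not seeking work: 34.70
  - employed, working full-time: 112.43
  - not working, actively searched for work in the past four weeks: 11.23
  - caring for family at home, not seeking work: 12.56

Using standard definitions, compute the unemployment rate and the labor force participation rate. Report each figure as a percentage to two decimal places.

Employed = 37.62 + 112.43 = 150.05 million.
Unemployed = 11.23 million.
Labor force = 150.05 + 11.23 = 161.28 million.
Not in labor force = 2.24 + 34.70 + 12.56 = 49.50 million (those not working and not actively searching are outside the labor force — including those who want a job but have given up searching).
Civilian working-age population = 161.28 + 49.50 = 210.78 million.
Unemployment rate = 11.23 / 161.28 = 6.96%.
Labor force participation rate = 161.28 / 210.78 = 76.52%.

Unemployment rate ≈ 6.96%; labor force participation rate ≈ 76.52%.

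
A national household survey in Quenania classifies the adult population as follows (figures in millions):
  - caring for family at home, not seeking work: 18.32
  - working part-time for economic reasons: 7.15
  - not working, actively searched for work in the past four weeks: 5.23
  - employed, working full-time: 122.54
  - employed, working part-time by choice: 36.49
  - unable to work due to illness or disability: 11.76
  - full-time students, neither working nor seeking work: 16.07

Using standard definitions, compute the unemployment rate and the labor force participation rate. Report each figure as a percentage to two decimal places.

Unemployment rate ≈ 3.05%; labor force participation rate ≈ 78.79%.

Employed = 7.15 + 122.54 + 36.49 = 166.18 million (anyone who worked, including part-time for economic reasons, counts as employed).
Unemployed = 5.23 million.
Labor force = 166.18 + 5.23 = 171.41 million.
Not in labor force = 18.32 + 11.76 + 16.07 = 46.15 million (those not working and not actively searching are outside the labor force).
Civilian working-age population = 171.41 + 46.15 = 217.56 million.
Unemployment rate = 5.23 / 171.41 = 3.05%.
Labor force participation rate = 171.41 / 217.56 = 78.79%.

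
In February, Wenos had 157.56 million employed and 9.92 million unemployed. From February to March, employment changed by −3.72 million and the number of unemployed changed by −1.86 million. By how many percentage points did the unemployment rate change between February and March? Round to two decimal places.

The unemployment rate changed by −0.94 percentage points.

February: labor force = 157.56 + 9.92 = 167.48; u = 9.92/167.48 = 5.92%.
March: labor force = 153.84 + 8.06 = 161.90; u = 8.06/161.90 = 4.98%.
Change = 4.98% − 5.92% = −0.94 pp.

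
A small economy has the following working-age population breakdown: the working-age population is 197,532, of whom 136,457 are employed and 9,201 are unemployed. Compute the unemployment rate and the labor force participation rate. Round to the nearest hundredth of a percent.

Labor force = employed + unemployed = 136,457 + 9,201 = 145,658.
Unemployment rate = 9,201 / 145,658 = 6.32%.
Labor force participation rate = 145,658 / 197,532 = 73.74%.

Unemployment rate ≈ 6.32%; labor force participation rate ≈ 73.74%.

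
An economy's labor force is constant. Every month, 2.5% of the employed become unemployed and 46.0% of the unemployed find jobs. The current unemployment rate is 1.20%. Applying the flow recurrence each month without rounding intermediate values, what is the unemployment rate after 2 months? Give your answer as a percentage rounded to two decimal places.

Unemployment rate after two months ≈ 4.11%.

With a fixed labor force, u_{t+1} = u_t + s·(1−u_t) − f·u_t = u_t·(1−s−f) + s.
Here 1−s−f = 0.515 and s = 0.025.
u_1 = 0.012000 × 0.515 + 0.025 = 0.031180.
u_2 = 0.031180 × 0.515 + 0.025 = 0.041058.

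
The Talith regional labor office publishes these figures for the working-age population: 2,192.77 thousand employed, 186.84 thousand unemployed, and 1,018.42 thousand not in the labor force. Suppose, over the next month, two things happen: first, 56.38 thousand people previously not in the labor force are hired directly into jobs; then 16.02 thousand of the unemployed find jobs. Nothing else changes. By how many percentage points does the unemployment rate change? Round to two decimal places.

Initially, labor force = 2,192.77 + 186.84 = 2,379.61 thousand, so u = 186.84/2,379.61 = 7.85%.
After the first change, employed and labor force both rise by 56.38; unemployed unchanged → E = 2,249.15, U = 186.84, labor force = 2,435.99 thousand.
After the second change, unemployed falls and employed rises by 16.02; labor force unchanged → E = 2,265.17, U = 170.82, labor force = 2,435.99 thousand.
New unemployment rate = 170.82 / 2,435.99 = 7.01%.
Change = 7.01% − 7.85% = −0.84 percentage points.

The unemployment rate changes by −0.84 percentage points.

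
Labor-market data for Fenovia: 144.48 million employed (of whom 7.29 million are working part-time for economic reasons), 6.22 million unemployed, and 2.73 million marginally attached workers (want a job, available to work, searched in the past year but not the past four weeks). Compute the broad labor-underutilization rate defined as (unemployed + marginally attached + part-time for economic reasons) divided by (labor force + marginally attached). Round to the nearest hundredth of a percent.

Broad underutilization rate ≈ 10.58%.

Labor force = 144.48 + 6.22 = 150.70 million.
Numerator = 6.22 + 2.73 + 7.29 = 16.24 million.
Denominator = 150.70 + 2.73 = 153.43 million.
Broad rate = 16.24 / 153.43 = 10.58%.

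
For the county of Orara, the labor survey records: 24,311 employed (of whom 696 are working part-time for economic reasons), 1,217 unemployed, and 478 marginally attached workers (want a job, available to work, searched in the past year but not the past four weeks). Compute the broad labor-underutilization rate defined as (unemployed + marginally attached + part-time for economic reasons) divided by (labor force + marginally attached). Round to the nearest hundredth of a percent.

Labor force = 24,311 + 1,217 = 25,528.
Numerator = 1,217 + 478 + 696 = 2,391.
Denominator = 25,528 + 478 = 26,006.
Broad rate = 2,391 / 26,006 = 9.19%.

Broad underutilization rate ≈ 9.19%.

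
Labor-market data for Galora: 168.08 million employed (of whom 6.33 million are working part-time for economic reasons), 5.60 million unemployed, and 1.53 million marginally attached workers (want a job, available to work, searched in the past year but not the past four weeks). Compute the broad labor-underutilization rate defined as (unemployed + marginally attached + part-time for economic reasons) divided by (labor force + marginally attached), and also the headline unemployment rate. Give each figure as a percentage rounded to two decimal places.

Broad underutilization rate ≈ 7.68%; headline unemployment rate ≈ 3.22%.

Labor force = 168.08 + 5.60 = 173.68 million.
Numerator = 5.60 + 1.53 + 6.33 = 13.46 million.
Denominator = 173.68 + 1.53 = 175.21 million.
Broad rate = 13.46 / 175.21 = 7.68%.
Headline unemployment rate = 5.60 / 173.68 = 3.22%.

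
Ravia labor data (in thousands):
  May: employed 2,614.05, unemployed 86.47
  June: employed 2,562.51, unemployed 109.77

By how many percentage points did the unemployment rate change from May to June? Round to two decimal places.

The unemployment rate changed by +0.91 percentage points.

May: labor force = 2,614.05 + 86.47 = 2,700.52; u = 86.47/2,700.52 = 3.20%.
June: labor force = 2,562.51 + 109.77 = 2,672.28; u = 109.77/2,672.28 = 4.11%.
Change = 4.11% − 3.20% = +0.91 pp.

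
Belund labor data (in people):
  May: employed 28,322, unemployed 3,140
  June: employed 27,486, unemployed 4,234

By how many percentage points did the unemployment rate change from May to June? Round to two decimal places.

May: labor force = 28,322 + 3,140 = 31,462; u = 3,140/31,462 = 9.98%.
June: labor force = 27,486 + 4,234 = 31,720; u = 4,234/31,720 = 13.35%.
Change = 13.35% − 9.98% = +3.37 pp.

The unemployment rate changed by +3.37 percentage points.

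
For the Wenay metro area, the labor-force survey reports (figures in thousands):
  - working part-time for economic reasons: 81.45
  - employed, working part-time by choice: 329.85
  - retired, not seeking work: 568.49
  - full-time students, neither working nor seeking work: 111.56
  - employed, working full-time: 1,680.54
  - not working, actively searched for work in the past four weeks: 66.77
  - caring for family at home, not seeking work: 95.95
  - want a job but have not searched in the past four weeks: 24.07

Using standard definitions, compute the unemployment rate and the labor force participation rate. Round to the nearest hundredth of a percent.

Employed = 81.45 + 329.85 + 1,680.54 = 2,091.84 thousand (anyone who worked, including part-time for economic reasons, counts as employed).
Unemployed = 66.77 thousand.
Labor force = 2,091.84 + 66.77 = 2,158.61 thousand.
Not in labor force = 568.49 + 111.56 + 95.95 + 24.07 = 800.07 thousand (those not working and not actively searching are outside the labor force — including those who want a job but have given up searching).
Civilian working-age population = 2,158.61 + 800.07 = 2,958.68 thousand.
Unemployment rate = 66.77 / 2,158.61 = 3.09%.
Labor force participation rate = 2,158.61 / 2,958.68 = 72.96%.

Unemployment rate ≈ 3.09%; labor force participation rate ≈ 72.96%.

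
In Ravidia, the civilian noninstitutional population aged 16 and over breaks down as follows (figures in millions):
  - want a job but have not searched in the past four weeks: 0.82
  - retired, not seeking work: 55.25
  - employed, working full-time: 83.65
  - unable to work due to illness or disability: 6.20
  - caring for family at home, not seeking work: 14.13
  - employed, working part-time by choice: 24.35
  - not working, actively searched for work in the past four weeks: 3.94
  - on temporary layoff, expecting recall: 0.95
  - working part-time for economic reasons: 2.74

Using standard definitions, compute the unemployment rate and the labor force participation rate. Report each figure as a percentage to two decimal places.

Unemployment rate ≈ 4.23%; labor force participation rate ≈ 60.21%.

Employed = 83.65 + 24.35 + 2.74 = 110.74 million (anyone who worked, including part-time for economic reasons, counts as employed).
Unemployed = 3.94 + 0.95 = 4.89 million (jobless and actively searching, or on temporary layoff).
Labor force = 110.74 + 4.89 = 115.63 million.
Not in labor force = 0.82 + 55.25 + 6.20 + 14.13 = 76.40 million (those not working and not actively searching are outside the labor force — including those who want a job but have given up searching).
Civilian working-age population = 115.63 + 76.40 = 192.03 million.
Unemployment rate = 4.89 / 115.63 = 4.23%.
Labor force participation rate = 115.63 / 192.03 = 60.21%.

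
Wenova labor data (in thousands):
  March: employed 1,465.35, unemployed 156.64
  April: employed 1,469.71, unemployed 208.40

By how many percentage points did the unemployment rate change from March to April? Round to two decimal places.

The unemployment rate changed by +2.76 percentage points.

March: labor force = 1,465.35 + 156.64 = 1,621.99; u = 156.64/1,621.99 = 9.66%.
April: labor force = 1,469.71 + 208.40 = 1,678.11; u = 208.40/1,678.11 = 12.42%.
Change = 12.42% − 9.66% = +2.76 pp.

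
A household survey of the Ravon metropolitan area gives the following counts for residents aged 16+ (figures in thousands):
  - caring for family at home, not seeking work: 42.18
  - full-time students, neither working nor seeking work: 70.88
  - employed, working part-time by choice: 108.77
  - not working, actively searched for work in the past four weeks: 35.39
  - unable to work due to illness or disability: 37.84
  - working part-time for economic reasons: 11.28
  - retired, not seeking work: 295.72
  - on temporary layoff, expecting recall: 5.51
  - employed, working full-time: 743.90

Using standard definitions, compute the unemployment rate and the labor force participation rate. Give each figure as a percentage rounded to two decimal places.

Unemployment rate ≈ 4.52%; labor force participation rate ≈ 66.95%.

Employed = 108.77 + 11.28 + 743.90 = 863.95 thousand (anyone who worked, including part-time for economic reasons, counts as employed).
Unemployed = 35.39 + 5.51 = 40.90 thousand (jobless and actively searching, or on temporary layoff).
Labor force = 863.95 + 40.90 = 904.85 thousand.
Not in labor force = 42.18 + 70.88 + 37.84 + 295.72 = 446.62 thousand (those not working and not actively searching are outside the labor force).
Civilian working-age population = 904.85 + 446.62 = 1,351.47 thousand.
Unemployment rate = 40.90 / 904.85 = 4.52%.
Labor force participation rate = 904.85 / 1,351.47 = 66.95%.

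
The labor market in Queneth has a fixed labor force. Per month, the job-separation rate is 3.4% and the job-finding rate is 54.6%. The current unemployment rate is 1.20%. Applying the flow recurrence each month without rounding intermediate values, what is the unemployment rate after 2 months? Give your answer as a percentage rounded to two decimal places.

Unemployment rate after two months ≈ 5.04%.

With a fixed labor force, u_{t+1} = u_t + s·(1−u_t) − f·u_t = u_t·(1−s−f) + s.
Here 1−s−f = 0.420 and s = 0.034.
u_1 = 0.012000 × 0.420 + 0.034 = 0.039040.
u_2 = 0.039040 × 0.420 + 0.034 = 0.050397.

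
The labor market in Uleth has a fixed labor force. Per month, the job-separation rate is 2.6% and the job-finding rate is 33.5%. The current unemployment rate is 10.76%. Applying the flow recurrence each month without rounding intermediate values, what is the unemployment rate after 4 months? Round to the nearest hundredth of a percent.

With a fixed labor force, u_{t+1} = u_t + s·(1−u_t) − f·u_t = u_t·(1−s−f) + s.
Here 1−s−f = 0.639 and s = 0.026.
u_1 = 0.107600 × 0.639 + 0.026 = 0.094756.
u_2 = 0.094756 × 0.639 + 0.026 = 0.086549.
u_3 = 0.086549 × 0.639 + 0.026 = 0.081305.
u_4 = 0.081305 × 0.639 + 0.026 = 0.077954.

Unemployment rate after four months ≈ 7.80%.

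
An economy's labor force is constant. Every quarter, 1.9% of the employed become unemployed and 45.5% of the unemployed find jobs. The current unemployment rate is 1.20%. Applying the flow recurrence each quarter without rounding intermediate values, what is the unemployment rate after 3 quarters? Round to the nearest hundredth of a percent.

Unemployment rate after three quarters ≈ 3.60%.

With a fixed labor force, u_{t+1} = u_t + s·(1−u_t) − f·u_t = u_t·(1−s−f) + s.
Here 1−s−f = 0.526 and s = 0.019.
u_1 = 0.012000 × 0.526 + 0.019 = 0.025312.
u_2 = 0.025312 × 0.526 + 0.019 = 0.032314.
u_3 = 0.032314 × 0.526 + 0.019 = 0.035997.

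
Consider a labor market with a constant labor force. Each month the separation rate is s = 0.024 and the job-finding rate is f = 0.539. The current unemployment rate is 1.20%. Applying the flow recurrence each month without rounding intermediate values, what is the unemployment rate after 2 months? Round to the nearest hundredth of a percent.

With a fixed labor force, u_{t+1} = u_t + s·(1−u_t) − f·u_t = u_t·(1−s−f) + s.
Here 1−s−f = 0.437 and s = 0.024.
u_1 = 0.012000 × 0.437 + 0.024 = 0.029244.
u_2 = 0.029244 × 0.437 + 0.024 = 0.036780.

Unemployment rate after two months ≈ 3.68%.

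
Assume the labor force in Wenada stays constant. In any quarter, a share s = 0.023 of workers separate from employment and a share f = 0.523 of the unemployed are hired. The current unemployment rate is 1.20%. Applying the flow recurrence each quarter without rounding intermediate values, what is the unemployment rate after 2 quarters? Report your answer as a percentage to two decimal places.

With a fixed labor force, u_{t+1} = u_t + s·(1−u_t) − f·u_t = u_t·(1−s−f) + s.
Here 1−s−f = 0.454 and s = 0.023.
u_1 = 0.012000 × 0.454 + 0.023 = 0.028448.
u_2 = 0.028448 × 0.454 + 0.023 = 0.035915.

Unemployment rate after two quarters ≈ 3.59%.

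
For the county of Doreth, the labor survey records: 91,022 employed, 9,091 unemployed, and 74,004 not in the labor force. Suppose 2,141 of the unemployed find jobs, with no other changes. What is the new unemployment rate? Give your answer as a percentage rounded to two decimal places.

Initially, labor force = 91,022 + 9,091 = 100,113, so u = 9,091/100,113 = 9.08%.
After the change, unemployed falls and employed rises by 2,141; labor force unchanged → E = 93,163, U = 6,950, labor force = 100,113.
New unemployment rate = 6,950 / 100,113 = 6.94%.

New unemployment rate ≈ 6.94%.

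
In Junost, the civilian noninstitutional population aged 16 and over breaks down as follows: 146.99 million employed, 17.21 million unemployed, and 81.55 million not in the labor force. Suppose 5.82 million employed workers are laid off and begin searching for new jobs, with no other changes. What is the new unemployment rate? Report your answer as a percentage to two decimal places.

Initially, labor force = 146.99 + 17.21 = 164.20 million, so u = 17.21/164.20 = 10.48%.
After the change, employed falls and unemployed rises by 5.82; labor force unchanged → E = 141.17, U = 23.03, labor force = 164.20 million.
New unemployment rate = 23.03 / 164.20 = 14.03%.

New unemployment rate ≈ 14.03%.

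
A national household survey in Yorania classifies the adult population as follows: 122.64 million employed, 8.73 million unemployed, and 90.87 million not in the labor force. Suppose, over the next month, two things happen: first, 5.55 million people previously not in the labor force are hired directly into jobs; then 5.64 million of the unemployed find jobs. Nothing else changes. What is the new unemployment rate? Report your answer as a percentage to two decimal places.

New unemployment rate ≈ 2.26%.

Initially, labor force = 122.64 + 8.73 = 131.37 million, so u = 8.73/131.37 = 6.65%.
After the first change, employed and labor force both rise by 5.55; unemployed unchanged → E = 128.19, U = 8.73, labor force = 136.92 million.
After the second change, unemployed falls and employed rises by 5.64; labor force unchanged → E = 133.83, U = 3.09, labor force = 136.92 million.
New unemployment rate = 3.09 / 136.92 = 2.26%.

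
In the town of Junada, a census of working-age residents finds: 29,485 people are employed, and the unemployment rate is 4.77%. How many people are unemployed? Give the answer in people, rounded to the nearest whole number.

About 1,477 are unemployed.

Let U be the number unemployed. The labor force is E + U, and U/(E+U) = 0.0477.
So U = 0.0477 × 29,485 / (1 − 0.0477) = 1406.43 / 0.9523 ≈ 1,477.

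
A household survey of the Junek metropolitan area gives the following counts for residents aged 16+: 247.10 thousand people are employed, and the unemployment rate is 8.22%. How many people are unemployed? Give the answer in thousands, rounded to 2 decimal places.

Let U be the number unemployed. The labor force is E + U, and U/(E+U) = 0.0822.
So U = 0.0822 × 247.10 / (1 − 0.0822) = 20.3116 / 0.9178 ≈ 22.13 thousand.

About 22.13 thousand are unemployed.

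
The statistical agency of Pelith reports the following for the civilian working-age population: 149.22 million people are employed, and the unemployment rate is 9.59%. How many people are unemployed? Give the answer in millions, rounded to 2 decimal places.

About 15.83 million are unemployed.

Let U be the number unemployed. The labor force is E + U, and U/(E+U) = 0.0959.
So U = 0.0959 × 149.22 / (1 − 0.0959) = 14.3102 / 0.9041 ≈ 15.83 million.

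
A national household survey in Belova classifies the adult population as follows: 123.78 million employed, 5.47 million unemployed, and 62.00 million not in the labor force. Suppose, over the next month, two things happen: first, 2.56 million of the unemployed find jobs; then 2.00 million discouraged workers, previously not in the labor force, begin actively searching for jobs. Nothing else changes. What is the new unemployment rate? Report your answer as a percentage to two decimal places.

Initially, labor force = 123.78 + 5.47 = 129.25 million, so u = 5.47/129.25 = 4.23%.
After the first change, unemployed falls and employed rises by 2.56; labor force unchanged → E = 126.34, U = 2.91, labor force = 129.25 million.
After the second change, unemployed and labor force both rise by 2.00 → E = 126.34, U = 4.91, labor force = 131.25 million.
New unemployment rate = 4.91 / 131.25 = 3.74%.

New unemployment rate ≈ 3.74%.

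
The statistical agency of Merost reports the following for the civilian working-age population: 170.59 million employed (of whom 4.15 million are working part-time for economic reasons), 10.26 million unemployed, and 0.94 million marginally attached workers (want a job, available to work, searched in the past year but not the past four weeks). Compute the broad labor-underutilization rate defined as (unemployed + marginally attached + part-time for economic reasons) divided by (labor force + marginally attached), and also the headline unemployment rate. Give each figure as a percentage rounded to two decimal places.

Broad underutilization rate ≈ 8.44%; headline unemployment rate ≈ 5.67%.

Labor force = 170.59 + 10.26 = 180.85 million.
Numerator = 10.26 + 0.94 + 4.15 = 15.35 million.
Denominator = 180.85 + 0.94 = 181.79 million.
Broad rate = 15.35 / 181.79 = 8.44%.
Headline unemployment rate = 10.26 / 180.85 = 5.67%.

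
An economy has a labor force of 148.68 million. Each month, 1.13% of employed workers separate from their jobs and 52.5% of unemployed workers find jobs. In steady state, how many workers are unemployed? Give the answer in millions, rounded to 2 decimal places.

About 3.13 million are unemployed in steady state.

Steady-state unemployment rate u* = s/(s+f) = 1.13/(1.13+52.5) = 0.021070.
Unemployed = u* × labor force = 0.021070 × 148.68 ≈ 3.13 million.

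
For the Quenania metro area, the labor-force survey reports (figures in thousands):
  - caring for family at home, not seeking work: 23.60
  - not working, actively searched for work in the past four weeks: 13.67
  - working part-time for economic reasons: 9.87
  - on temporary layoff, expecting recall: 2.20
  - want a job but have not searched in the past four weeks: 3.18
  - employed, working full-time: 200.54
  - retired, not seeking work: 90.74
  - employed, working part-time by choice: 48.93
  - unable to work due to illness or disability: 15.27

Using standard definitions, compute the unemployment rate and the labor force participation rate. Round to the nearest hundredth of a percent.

Unemployment rate ≈ 5.77%; labor force participation rate ≈ 67.45%.

Employed = 9.87 + 200.54 + 48.93 = 259.34 thousand (anyone who worked, including part-time for economic reasons, counts as employed).
Unemployed = 13.67 + 2.20 = 15.87 thousand (jobless and actively searching, or on temporary layoff).
Labor force = 259.34 + 15.87 = 275.21 thousand.
Not in labor force = 23.60 + 3.18 + 90.74 + 15.27 = 132.79 thousand (those not working and not actively searching are outside the labor force — including those who want a job but have given up searching).
Civilian working-age population = 275.21 + 132.79 = 408.00 thousand.
Unemployment rate = 15.87 / 275.21 = 5.77%.
Labor force participation rate = 275.21 / 408.00 = 67.45%.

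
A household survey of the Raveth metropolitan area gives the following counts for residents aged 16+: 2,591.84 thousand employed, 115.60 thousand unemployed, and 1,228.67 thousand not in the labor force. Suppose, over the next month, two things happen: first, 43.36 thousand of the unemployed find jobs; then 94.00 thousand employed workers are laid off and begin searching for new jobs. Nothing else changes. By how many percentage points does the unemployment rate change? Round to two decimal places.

Initially, labor force = 2,591.84 + 115.60 = 2,707.44 thousand, so u = 115.60/2,707.44 = 4.27%.
After the first change, unemployed falls and employed rises by 43.36; labor force unchanged → E = 2,635.20, U = 72.24, labor force = 2,707.44 thousand.
After the second change, employed falls and unemployed rises by 94.00; labor force unchanged → E = 2,541.20, U = 166.24, labor force = 2,707.44 thousand.
New unemployment rate = 166.24 / 2,707.44 = 6.14%.
Change = 6.14% − 4.27% = +1.87 percentage points.

The unemployment rate changes by +1.87 percentage points.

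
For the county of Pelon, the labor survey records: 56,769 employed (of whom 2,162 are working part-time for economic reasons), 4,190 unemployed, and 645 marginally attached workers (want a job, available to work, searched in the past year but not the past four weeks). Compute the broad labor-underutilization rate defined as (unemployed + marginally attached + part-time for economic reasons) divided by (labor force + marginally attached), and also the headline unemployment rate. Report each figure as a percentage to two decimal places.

Labor force = 56,769 + 4,190 = 60,959.
Numerator = 4,190 + 645 + 2,162 = 6,997.
Denominator = 60,959 + 645 = 61,604.
Broad rate = 6,997 / 61,604 = 11.36%.
Headline unemployment rate = 4,190 / 60,959 = 6.87%.

Broad underutilization rate ≈ 11.36%; headline unemployment rate ≈ 6.87%.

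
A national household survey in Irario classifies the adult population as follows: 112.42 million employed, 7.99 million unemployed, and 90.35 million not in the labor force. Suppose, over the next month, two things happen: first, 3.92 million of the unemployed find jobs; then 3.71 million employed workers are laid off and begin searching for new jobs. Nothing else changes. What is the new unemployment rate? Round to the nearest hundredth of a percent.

New unemployment rate ≈ 6.46%.

Initially, labor force = 112.42 + 7.99 = 120.41 million, so u = 7.99/120.41 = 6.64%.
After the first change, unemployed falls and employed rises by 3.92; labor force unchanged → E = 116.34, U = 4.07, labor force = 120.41 million.
After the second change, employed falls and unemployed rises by 3.71; labor force unchanged → E = 112.63, U = 7.78, labor force = 120.41 million.
New unemployment rate = 7.78 / 120.41 = 6.46%.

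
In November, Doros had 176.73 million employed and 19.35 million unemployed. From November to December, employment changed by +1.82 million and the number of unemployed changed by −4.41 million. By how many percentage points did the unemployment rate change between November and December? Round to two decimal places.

The unemployment rate changed by −2.15 percentage points.

November: labor force = 176.73 + 19.35 = 196.08; u = 19.35/196.08 = 9.87%.
December: labor force = 178.55 + 14.94 = 193.49; u = 14.94/193.49 = 7.72%.
Change = 7.72% − 9.87% = −2.15 pp.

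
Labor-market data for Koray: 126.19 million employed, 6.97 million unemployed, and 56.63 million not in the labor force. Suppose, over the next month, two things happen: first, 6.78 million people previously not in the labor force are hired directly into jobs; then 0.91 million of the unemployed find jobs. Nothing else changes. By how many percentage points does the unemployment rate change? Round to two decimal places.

Initially, labor force = 126.19 + 6.97 = 133.16 million, so u = 6.97/133.16 = 5.23%.
After the first change, employed and labor force both rise by 6.78; unemployed unchanged → E = 132.97, U = 6.97, labor force = 139.94 million.
After the second change, unemployed falls and employed rises by 0.91; labor force unchanged → E = 133.88, U = 6.06, labor force = 139.94 million.
New unemployment rate = 6.06 / 139.94 = 4.33%.
Change = 4.33% − 5.23% = −0.90 percentage points.

The unemployment rate changes by −0.90 percentage points.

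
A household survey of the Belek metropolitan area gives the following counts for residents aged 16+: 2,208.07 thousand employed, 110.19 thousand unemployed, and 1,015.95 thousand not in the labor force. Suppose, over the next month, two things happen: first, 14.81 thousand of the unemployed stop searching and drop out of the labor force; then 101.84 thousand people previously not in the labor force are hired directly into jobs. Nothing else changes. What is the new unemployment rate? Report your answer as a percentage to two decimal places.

New unemployment rate ≈ 3.97%.

Initially, labor force = 2,208.07 + 110.19 = 2,318.26 thousand, so u = 110.19/2,318.26 = 4.75%.
After the first change, unemployed and labor force both fall by 14.81 → E = 2,208.07, U = 95.38, labor force = 2,303.45 thousand.
After the second change, employed and labor force both rise by 101.84; unemployed unchanged → E = 2,309.91, U = 95.38, labor force = 2,405.29 thousand.
New unemployment rate = 95.38 / 2,405.29 = 3.97%.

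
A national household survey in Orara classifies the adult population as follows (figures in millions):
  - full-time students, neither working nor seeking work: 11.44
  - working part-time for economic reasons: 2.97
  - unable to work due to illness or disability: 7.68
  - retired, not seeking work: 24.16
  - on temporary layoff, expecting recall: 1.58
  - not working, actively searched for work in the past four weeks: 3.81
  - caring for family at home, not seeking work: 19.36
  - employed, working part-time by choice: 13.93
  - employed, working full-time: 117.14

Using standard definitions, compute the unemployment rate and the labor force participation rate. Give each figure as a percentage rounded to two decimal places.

Unemployment rate ≈ 3.87%; labor force participation rate ≈ 69.00%.

Employed = 2.97 + 13.93 + 117.14 = 134.04 million (anyone who worked, including part-time for economic reasons, counts as employed).
Unemployed = 1.58 + 3.81 = 5.39 million (jobless and actively searching, or on temporary layoff).
Labor force = 134.04 + 5.39 = 139.43 million.
Not in labor force = 11.44 + 7.68 + 24.16 + 19.36 = 62.64 million (those not working and not actively searching are outside the labor force).
Civilian working-age population = 139.43 + 62.64 = 202.07 million.
Unemployment rate = 5.39 / 139.43 = 3.87%.
Labor force participation rate = 139.43 / 202.07 = 69.00%.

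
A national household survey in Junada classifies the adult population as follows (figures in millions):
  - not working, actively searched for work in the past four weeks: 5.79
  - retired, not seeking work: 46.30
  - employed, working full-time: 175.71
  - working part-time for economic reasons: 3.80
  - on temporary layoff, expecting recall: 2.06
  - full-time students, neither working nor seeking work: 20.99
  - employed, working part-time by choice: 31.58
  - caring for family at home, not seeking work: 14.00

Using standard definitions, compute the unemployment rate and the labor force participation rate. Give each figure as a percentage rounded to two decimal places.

Unemployment rate ≈ 3.59%; labor force participation rate ≈ 72.92%.

Employed = 175.71 + 3.80 + 31.58 = 211.09 million (anyone who worked, including part-time for economic reasons, counts as employed).
Unemployed = 5.79 + 2.06 = 7.85 million (jobless and actively searching, or on temporary layoff).
Labor force = 211.09 + 7.85 = 218.94 million.
Not in labor force = 46.30 + 20.99 + 14.00 = 81.29 million (those not working and not actively searching are outside the labor force).
Civilian working-age population = 218.94 + 81.29 = 300.23 million.
Unemployment rate = 7.85 / 218.94 = 3.59%.
Labor force participation rate = 218.94 / 300.23 = 72.92%.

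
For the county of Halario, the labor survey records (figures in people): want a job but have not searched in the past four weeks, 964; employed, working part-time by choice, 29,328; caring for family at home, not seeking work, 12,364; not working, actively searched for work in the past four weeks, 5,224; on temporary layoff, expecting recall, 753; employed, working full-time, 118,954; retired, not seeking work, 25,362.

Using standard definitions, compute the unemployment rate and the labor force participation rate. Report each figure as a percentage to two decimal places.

Unemployment rate ≈ 3.87%; labor force participation rate ≈ 79.95%.

Employed = 29,328 + 118,954 = 148,282.
Unemployed = 5,224 + 753 = 5,977 (jobless and actively searching, or on temporary layoff).
Labor force = 148,282 + 5,977 = 154,259.
Not in labor force = 964 + 12,364 + 25,362 = 38,690 (those not working and not actively searching are outside the labor force — including those who want a job but have given up searching).
Civilian working-age population = 154,259 + 38,690 = 192,949.
Unemployment rate = 5,977 / 154,259 = 3.87%.
Labor force participation rate = 154,259 / 192,949 = 79.95%.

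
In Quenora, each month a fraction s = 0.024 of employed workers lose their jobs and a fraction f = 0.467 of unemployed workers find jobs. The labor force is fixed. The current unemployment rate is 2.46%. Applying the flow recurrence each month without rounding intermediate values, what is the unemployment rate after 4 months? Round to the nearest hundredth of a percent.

Unemployment rate after four months ≈ 4.73%.

With a fixed labor force, u_{t+1} = u_t + s·(1−u_t) − f·u_t = u_t·(1−s−f) + s.
Here 1−s−f = 0.509 and s = 0.024.
u_1 = 0.024600 × 0.509 + 0.024 = 0.036521.
u_2 = 0.036521 × 0.509 + 0.024 = 0.042589.
u_3 = 0.042589 × 0.509 + 0.024 = 0.045678.
u_4 = 0.045678 × 0.509 + 0.024 = 0.047250.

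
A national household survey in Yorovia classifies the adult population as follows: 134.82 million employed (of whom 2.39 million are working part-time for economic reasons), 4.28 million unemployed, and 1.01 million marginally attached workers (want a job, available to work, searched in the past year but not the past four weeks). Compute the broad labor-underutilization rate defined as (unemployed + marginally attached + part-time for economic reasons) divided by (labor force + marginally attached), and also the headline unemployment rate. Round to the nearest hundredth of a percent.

Broad underutilization rate ≈ 5.48%; headline unemployment rate ≈ 3.08%.

Labor force = 134.82 + 4.28 = 139.10 million.
Numerator = 4.28 + 1.01 + 2.39 = 7.68 million.
Denominator = 139.10 + 1.01 = 140.11 million.
Broad rate = 7.68 / 140.11 = 5.48%.
Headline unemployment rate = 4.28 / 139.10 = 3.08%.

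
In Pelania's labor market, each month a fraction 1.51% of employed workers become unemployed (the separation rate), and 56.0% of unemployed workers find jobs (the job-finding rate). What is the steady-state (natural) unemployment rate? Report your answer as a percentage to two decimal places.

Steady-state unemployment rate ≈ 2.63%.

At steady state the flows balance: s·E = f·U, so U/(E+U) = s/(s+f).
u* = 1.51 / (1.51 + 56.0) = 1.51 / 57.51 = 2.63%.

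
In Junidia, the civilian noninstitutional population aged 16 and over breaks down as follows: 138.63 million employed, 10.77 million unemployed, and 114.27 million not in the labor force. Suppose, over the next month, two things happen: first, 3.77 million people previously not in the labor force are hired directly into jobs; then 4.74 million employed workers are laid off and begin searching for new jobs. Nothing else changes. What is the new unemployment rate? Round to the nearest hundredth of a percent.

New unemployment rate ≈ 10.13%.

Initially, labor force = 138.63 + 10.77 = 149.40 million, so u = 10.77/149.40 = 7.21%.
After the first change, employed and labor force both rise by 3.77; unemployed unchanged → E = 142.40, U = 10.77, labor force = 153.17 million.
After the second change, employed falls and unemployed rises by 4.74; labor force unchanged → E = 137.66, U = 15.51, labor force = 153.17 million.
New unemployment rate = 15.51 / 153.17 = 10.13%.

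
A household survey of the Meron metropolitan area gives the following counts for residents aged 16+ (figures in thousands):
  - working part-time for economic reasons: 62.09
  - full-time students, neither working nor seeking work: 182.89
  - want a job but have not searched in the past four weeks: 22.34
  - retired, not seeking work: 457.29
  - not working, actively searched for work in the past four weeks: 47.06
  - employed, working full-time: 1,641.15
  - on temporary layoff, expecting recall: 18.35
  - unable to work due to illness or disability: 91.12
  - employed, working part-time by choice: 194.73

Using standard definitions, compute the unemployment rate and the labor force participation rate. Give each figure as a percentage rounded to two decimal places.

Unemployment rate ≈ 3.33%; labor force participation rate ≈ 72.26%.

Employed = 62.09 + 1,641.15 + 194.73 = 1,897.97 thousand (anyone who worked, including part-time for economic reasons, counts as employed).
Unemployed = 47.06 + 18.35 = 65.41 thousand (jobless and actively searching, or on temporary layoff).
Labor force = 1,897.97 + 65.41 = 1,963.38 thousand.
Not in labor force = 182.89 + 22.34 + 457.29 + 91.12 = 753.64 thousand (those not working and not actively searching are outside the labor force — including those who want a job but have given up searching).
Civilian working-age population = 1,963.38 + 753.64 = 2,717.02 thousand.
Unemployment rate = 65.41 / 1,963.38 = 3.33%.
Labor force participation rate = 1,963.38 / 2,717.02 = 72.26%.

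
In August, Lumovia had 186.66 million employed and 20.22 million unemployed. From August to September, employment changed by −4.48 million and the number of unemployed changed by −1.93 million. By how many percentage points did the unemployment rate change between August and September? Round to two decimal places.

The unemployment rate changed by −0.65 percentage points.

August: labor force = 186.66 + 20.22 = 206.88; u = 20.22/206.88 = 9.77%.
September: labor force = 182.18 + 18.29 = 200.47; u = 18.29/200.47 = 9.12%.
Change = 9.12% − 9.77% = −0.65 pp.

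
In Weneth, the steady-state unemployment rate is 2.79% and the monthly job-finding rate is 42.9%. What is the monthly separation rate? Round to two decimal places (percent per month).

From u* = s/(s+f): s = u·f/(1−u).
s = 0.0279 × 42.9 / (1 − 0.0279) = 1.1969 / 0.9721 ≈ 1.23% per month.

Separation rate ≈ 1.23% per month.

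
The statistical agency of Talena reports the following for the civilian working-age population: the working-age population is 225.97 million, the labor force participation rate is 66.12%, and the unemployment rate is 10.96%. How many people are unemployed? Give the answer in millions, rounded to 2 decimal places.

About 16.38 million are unemployed.

Labor force = 0.6612 × 225.97 = 149.41 million.
Unemployed = 0.1096 × 149.41 ≈ 16.38 million.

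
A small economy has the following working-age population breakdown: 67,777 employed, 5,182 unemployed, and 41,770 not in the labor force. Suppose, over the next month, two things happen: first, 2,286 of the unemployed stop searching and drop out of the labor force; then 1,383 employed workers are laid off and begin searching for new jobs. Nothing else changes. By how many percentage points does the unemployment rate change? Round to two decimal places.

Initially, labor force = 67,777 + 5,182 = 72,959, so u = 5,182/72,959 = 7.10%.
After the first change, unemployed and labor force both fall by 2,286 → E = 67,777, U = 2,896, labor force = 70,673.
After the second change, employed falls and unemployed rises by 1,383; labor force unchanged → E = 66,394, U = 4,279, labor force = 70,673.
New unemployment rate = 4,279 / 70,673 = 6.05%.
Change = 6.05% − 7.10% = −1.05 percentage points.

The unemployment rate changes by −1.05 percentage points.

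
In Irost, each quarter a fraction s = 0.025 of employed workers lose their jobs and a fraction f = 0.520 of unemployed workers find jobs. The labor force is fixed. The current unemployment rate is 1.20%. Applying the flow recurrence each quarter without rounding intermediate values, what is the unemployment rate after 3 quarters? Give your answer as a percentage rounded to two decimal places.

Unemployment rate after three quarters ≈ 4.27%.

With a fixed labor force, u_{t+1} = u_t + s·(1−u_t) − f·u_t = u_t·(1−s−f) + s.
Here 1−s−f = 0.455 and s = 0.025.
u_1 = 0.012000 × 0.455 + 0.025 = 0.030460.
u_2 = 0.030460 × 0.455 + 0.025 = 0.038859.
u_3 = 0.038859 × 0.455 + 0.025 = 0.042681.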